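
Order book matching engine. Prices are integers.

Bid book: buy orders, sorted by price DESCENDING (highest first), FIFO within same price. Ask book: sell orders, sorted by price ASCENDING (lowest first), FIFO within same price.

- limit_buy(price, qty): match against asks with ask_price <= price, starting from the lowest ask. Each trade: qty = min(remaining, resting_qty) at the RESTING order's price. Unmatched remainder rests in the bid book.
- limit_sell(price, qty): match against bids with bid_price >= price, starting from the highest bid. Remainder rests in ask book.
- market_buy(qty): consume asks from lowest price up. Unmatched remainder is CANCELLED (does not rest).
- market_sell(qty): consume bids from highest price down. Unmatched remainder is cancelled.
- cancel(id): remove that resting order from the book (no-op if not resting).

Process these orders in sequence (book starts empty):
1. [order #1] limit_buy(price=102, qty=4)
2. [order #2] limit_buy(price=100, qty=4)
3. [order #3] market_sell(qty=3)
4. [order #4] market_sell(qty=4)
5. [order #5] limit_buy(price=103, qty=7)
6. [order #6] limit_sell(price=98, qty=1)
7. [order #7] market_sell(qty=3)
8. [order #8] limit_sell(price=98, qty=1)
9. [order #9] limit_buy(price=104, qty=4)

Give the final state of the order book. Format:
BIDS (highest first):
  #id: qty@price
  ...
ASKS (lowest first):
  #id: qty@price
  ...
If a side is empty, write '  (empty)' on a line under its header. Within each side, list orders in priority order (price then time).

Answer: BIDS (highest first):
  #9: 4@104
  #5: 2@103
  #2: 1@100
ASKS (lowest first):
  (empty)

Derivation:
After op 1 [order #1] limit_buy(price=102, qty=4): fills=none; bids=[#1:4@102] asks=[-]
After op 2 [order #2] limit_buy(price=100, qty=4): fills=none; bids=[#1:4@102 #2:4@100] asks=[-]
After op 3 [order #3] market_sell(qty=3): fills=#1x#3:3@102; bids=[#1:1@102 #2:4@100] asks=[-]
After op 4 [order #4] market_sell(qty=4): fills=#1x#4:1@102 #2x#4:3@100; bids=[#2:1@100] asks=[-]
After op 5 [order #5] limit_buy(price=103, qty=7): fills=none; bids=[#5:7@103 #2:1@100] asks=[-]
After op 6 [order #6] limit_sell(price=98, qty=1): fills=#5x#6:1@103; bids=[#5:6@103 #2:1@100] asks=[-]
After op 7 [order #7] market_sell(qty=3): fills=#5x#7:3@103; bids=[#5:3@103 #2:1@100] asks=[-]
After op 8 [order #8] limit_sell(price=98, qty=1): fills=#5x#8:1@103; bids=[#5:2@103 #2:1@100] asks=[-]
After op 9 [order #9] limit_buy(price=104, qty=4): fills=none; bids=[#9:4@104 #5:2@103 #2:1@100] asks=[-]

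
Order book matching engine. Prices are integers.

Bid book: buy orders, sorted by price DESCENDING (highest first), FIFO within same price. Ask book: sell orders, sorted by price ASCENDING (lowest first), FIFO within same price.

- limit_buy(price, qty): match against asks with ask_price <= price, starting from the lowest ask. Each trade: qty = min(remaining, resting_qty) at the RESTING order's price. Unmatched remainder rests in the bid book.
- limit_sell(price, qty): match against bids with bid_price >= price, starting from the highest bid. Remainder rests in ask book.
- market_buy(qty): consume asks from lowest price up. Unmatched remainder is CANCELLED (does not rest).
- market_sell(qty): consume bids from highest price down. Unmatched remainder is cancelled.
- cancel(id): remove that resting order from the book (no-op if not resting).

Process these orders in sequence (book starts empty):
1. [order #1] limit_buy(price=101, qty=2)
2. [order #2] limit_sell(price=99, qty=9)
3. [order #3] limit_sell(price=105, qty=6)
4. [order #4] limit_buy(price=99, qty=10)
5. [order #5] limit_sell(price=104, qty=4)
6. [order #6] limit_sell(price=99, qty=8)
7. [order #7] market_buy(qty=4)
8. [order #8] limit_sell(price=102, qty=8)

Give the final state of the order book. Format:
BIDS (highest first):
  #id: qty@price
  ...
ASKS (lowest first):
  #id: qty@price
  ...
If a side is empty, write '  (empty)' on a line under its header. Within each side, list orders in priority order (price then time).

After op 1 [order #1] limit_buy(price=101, qty=2): fills=none; bids=[#1:2@101] asks=[-]
After op 2 [order #2] limit_sell(price=99, qty=9): fills=#1x#2:2@101; bids=[-] asks=[#2:7@99]
After op 3 [order #3] limit_sell(price=105, qty=6): fills=none; bids=[-] asks=[#2:7@99 #3:6@105]
After op 4 [order #4] limit_buy(price=99, qty=10): fills=#4x#2:7@99; bids=[#4:3@99] asks=[#3:6@105]
After op 5 [order #5] limit_sell(price=104, qty=4): fills=none; bids=[#4:3@99] asks=[#5:4@104 #3:6@105]
After op 6 [order #6] limit_sell(price=99, qty=8): fills=#4x#6:3@99; bids=[-] asks=[#6:5@99 #5:4@104 #3:6@105]
After op 7 [order #7] market_buy(qty=4): fills=#7x#6:4@99; bids=[-] asks=[#6:1@99 #5:4@104 #3:6@105]
After op 8 [order #8] limit_sell(price=102, qty=8): fills=none; bids=[-] asks=[#6:1@99 #8:8@102 #5:4@104 #3:6@105]

Answer: BIDS (highest first):
  (empty)
ASKS (lowest first):
  #6: 1@99
  #8: 8@102
  #5: 4@104
  #3: 6@105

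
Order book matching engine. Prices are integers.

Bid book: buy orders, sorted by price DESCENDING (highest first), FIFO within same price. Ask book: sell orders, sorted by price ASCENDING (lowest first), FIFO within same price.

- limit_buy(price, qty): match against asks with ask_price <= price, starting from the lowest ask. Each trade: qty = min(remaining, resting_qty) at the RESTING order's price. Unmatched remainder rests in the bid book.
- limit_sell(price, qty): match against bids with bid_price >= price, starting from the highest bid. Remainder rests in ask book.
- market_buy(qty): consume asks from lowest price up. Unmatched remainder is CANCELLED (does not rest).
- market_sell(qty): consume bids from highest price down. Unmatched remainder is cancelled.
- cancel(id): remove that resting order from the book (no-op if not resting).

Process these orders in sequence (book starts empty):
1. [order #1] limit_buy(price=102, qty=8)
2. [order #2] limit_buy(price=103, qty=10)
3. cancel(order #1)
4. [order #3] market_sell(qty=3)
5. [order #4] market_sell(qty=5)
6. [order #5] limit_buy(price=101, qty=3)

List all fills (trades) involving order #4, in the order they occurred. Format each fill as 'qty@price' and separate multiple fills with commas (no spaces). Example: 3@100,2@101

After op 1 [order #1] limit_buy(price=102, qty=8): fills=none; bids=[#1:8@102] asks=[-]
After op 2 [order #2] limit_buy(price=103, qty=10): fills=none; bids=[#2:10@103 #1:8@102] asks=[-]
After op 3 cancel(order #1): fills=none; bids=[#2:10@103] asks=[-]
After op 4 [order #3] market_sell(qty=3): fills=#2x#3:3@103; bids=[#2:7@103] asks=[-]
After op 5 [order #4] market_sell(qty=5): fills=#2x#4:5@103; bids=[#2:2@103] asks=[-]
After op 6 [order #5] limit_buy(price=101, qty=3): fills=none; bids=[#2:2@103 #5:3@101] asks=[-]

Answer: 5@103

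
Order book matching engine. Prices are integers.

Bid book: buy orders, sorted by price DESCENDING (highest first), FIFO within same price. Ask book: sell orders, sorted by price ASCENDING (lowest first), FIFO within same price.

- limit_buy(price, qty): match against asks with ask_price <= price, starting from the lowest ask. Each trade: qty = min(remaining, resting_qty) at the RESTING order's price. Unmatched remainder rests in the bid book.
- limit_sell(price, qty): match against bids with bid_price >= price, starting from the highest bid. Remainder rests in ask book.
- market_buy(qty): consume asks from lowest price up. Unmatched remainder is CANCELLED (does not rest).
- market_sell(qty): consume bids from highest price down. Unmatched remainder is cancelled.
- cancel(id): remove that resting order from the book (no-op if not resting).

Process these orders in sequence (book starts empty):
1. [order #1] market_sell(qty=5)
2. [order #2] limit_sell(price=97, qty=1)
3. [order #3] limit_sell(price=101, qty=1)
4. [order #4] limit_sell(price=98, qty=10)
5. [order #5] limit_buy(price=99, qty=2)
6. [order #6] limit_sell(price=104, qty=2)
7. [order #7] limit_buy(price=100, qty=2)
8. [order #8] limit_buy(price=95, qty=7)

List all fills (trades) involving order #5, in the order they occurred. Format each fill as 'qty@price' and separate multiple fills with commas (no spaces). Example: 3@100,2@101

After op 1 [order #1] market_sell(qty=5): fills=none; bids=[-] asks=[-]
After op 2 [order #2] limit_sell(price=97, qty=1): fills=none; bids=[-] asks=[#2:1@97]
After op 3 [order #3] limit_sell(price=101, qty=1): fills=none; bids=[-] asks=[#2:1@97 #3:1@101]
After op 4 [order #4] limit_sell(price=98, qty=10): fills=none; bids=[-] asks=[#2:1@97 #4:10@98 #3:1@101]
After op 5 [order #5] limit_buy(price=99, qty=2): fills=#5x#2:1@97 #5x#4:1@98; bids=[-] asks=[#4:9@98 #3:1@101]
After op 6 [order #6] limit_sell(price=104, qty=2): fills=none; bids=[-] asks=[#4:9@98 #3:1@101 #6:2@104]
After op 7 [order #7] limit_buy(price=100, qty=2): fills=#7x#4:2@98; bids=[-] asks=[#4:7@98 #3:1@101 #6:2@104]
After op 8 [order #8] limit_buy(price=95, qty=7): fills=none; bids=[#8:7@95] asks=[#4:7@98 #3:1@101 #6:2@104]

Answer: 1@97,1@98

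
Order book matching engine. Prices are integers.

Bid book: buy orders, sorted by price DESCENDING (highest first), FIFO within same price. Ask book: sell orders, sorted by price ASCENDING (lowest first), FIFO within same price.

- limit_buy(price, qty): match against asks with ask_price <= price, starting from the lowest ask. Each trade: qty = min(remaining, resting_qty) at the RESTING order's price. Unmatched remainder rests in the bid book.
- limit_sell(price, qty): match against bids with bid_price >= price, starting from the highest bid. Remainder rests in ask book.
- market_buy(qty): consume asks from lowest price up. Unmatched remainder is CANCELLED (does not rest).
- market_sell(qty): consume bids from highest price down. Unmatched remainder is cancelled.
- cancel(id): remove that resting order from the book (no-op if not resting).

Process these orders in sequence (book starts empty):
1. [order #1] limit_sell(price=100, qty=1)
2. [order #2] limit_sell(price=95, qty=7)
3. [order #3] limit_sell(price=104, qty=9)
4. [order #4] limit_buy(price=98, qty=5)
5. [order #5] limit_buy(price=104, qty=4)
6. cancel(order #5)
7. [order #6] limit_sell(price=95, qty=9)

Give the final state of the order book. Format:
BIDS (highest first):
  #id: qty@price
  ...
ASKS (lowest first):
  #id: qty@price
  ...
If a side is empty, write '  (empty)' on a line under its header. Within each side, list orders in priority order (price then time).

Answer: BIDS (highest first):
  (empty)
ASKS (lowest first):
  #6: 9@95
  #3: 8@104

Derivation:
After op 1 [order #1] limit_sell(price=100, qty=1): fills=none; bids=[-] asks=[#1:1@100]
After op 2 [order #2] limit_sell(price=95, qty=7): fills=none; bids=[-] asks=[#2:7@95 #1:1@100]
After op 3 [order #3] limit_sell(price=104, qty=9): fills=none; bids=[-] asks=[#2:7@95 #1:1@100 #3:9@104]
After op 4 [order #4] limit_buy(price=98, qty=5): fills=#4x#2:5@95; bids=[-] asks=[#2:2@95 #1:1@100 #3:9@104]
After op 5 [order #5] limit_buy(price=104, qty=4): fills=#5x#2:2@95 #5x#1:1@100 #5x#3:1@104; bids=[-] asks=[#3:8@104]
After op 6 cancel(order #5): fills=none; bids=[-] asks=[#3:8@104]
After op 7 [order #6] limit_sell(price=95, qty=9): fills=none; bids=[-] asks=[#6:9@95 #3:8@104]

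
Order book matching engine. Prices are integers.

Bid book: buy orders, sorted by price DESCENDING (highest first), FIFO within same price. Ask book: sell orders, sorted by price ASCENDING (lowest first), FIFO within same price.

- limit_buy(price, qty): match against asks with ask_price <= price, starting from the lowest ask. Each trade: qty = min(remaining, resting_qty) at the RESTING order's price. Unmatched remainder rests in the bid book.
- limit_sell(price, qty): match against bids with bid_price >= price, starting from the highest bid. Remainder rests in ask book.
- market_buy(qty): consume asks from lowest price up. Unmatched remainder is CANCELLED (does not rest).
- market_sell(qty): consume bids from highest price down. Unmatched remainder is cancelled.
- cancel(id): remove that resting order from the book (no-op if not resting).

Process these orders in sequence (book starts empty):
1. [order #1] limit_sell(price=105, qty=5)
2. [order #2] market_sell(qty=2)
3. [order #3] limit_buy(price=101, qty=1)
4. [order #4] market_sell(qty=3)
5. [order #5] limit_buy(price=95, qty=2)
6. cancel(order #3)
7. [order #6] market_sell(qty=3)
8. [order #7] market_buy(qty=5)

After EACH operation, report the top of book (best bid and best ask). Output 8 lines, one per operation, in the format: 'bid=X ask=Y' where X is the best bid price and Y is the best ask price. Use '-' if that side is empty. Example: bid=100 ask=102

Answer: bid=- ask=105
bid=- ask=105
bid=101 ask=105
bid=- ask=105
bid=95 ask=105
bid=95 ask=105
bid=- ask=105
bid=- ask=-

Derivation:
After op 1 [order #1] limit_sell(price=105, qty=5): fills=none; bids=[-] asks=[#1:5@105]
After op 2 [order #2] market_sell(qty=2): fills=none; bids=[-] asks=[#1:5@105]
After op 3 [order #3] limit_buy(price=101, qty=1): fills=none; bids=[#3:1@101] asks=[#1:5@105]
After op 4 [order #4] market_sell(qty=3): fills=#3x#4:1@101; bids=[-] asks=[#1:5@105]
After op 5 [order #5] limit_buy(price=95, qty=2): fills=none; bids=[#5:2@95] asks=[#1:5@105]
After op 6 cancel(order #3): fills=none; bids=[#5:2@95] asks=[#1:5@105]
After op 7 [order #6] market_sell(qty=3): fills=#5x#6:2@95; bids=[-] asks=[#1:5@105]
After op 8 [order #7] market_buy(qty=5): fills=#7x#1:5@105; bids=[-] asks=[-]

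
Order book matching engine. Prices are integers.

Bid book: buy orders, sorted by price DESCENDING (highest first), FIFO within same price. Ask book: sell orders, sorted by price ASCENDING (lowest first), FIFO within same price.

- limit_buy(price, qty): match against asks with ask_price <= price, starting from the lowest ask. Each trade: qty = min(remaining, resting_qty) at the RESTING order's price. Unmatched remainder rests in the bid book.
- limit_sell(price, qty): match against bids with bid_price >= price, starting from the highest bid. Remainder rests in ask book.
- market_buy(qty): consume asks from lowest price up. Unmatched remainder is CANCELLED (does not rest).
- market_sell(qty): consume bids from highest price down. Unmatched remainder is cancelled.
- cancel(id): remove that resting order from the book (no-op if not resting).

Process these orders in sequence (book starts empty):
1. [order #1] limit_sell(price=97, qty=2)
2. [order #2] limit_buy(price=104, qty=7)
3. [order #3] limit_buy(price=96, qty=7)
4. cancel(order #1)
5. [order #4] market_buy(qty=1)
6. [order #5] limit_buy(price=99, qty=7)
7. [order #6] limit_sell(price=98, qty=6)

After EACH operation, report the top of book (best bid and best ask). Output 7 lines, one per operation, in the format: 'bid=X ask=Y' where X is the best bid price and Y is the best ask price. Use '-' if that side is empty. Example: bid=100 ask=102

After op 1 [order #1] limit_sell(price=97, qty=2): fills=none; bids=[-] asks=[#1:2@97]
After op 2 [order #2] limit_buy(price=104, qty=7): fills=#2x#1:2@97; bids=[#2:5@104] asks=[-]
After op 3 [order #3] limit_buy(price=96, qty=7): fills=none; bids=[#2:5@104 #3:7@96] asks=[-]
After op 4 cancel(order #1): fills=none; bids=[#2:5@104 #3:7@96] asks=[-]
After op 5 [order #4] market_buy(qty=1): fills=none; bids=[#2:5@104 #3:7@96] asks=[-]
After op 6 [order #5] limit_buy(price=99, qty=7): fills=none; bids=[#2:5@104 #5:7@99 #3:7@96] asks=[-]
After op 7 [order #6] limit_sell(price=98, qty=6): fills=#2x#6:5@104 #5x#6:1@99; bids=[#5:6@99 #3:7@96] asks=[-]

Answer: bid=- ask=97
bid=104 ask=-
bid=104 ask=-
bid=104 ask=-
bid=104 ask=-
bid=104 ask=-
bid=99 ask=-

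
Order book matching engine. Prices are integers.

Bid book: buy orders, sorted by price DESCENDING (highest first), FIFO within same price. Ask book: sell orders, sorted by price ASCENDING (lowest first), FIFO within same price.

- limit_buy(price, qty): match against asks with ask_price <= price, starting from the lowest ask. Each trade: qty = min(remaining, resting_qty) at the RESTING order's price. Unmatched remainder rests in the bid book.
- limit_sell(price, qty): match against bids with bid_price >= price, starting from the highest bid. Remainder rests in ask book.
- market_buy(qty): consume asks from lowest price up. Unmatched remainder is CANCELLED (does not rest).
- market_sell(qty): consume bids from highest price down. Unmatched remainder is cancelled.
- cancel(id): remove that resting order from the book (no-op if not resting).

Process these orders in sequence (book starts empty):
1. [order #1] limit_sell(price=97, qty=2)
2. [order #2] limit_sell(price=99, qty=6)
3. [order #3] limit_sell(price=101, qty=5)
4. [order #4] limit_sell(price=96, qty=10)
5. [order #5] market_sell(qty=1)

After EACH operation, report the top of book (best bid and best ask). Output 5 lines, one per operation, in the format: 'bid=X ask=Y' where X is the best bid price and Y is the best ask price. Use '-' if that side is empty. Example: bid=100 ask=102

Answer: bid=- ask=97
bid=- ask=97
bid=- ask=97
bid=- ask=96
bid=- ask=96

Derivation:
After op 1 [order #1] limit_sell(price=97, qty=2): fills=none; bids=[-] asks=[#1:2@97]
After op 2 [order #2] limit_sell(price=99, qty=6): fills=none; bids=[-] asks=[#1:2@97 #2:6@99]
After op 3 [order #3] limit_sell(price=101, qty=5): fills=none; bids=[-] asks=[#1:2@97 #2:6@99 #3:5@101]
After op 4 [order #4] limit_sell(price=96, qty=10): fills=none; bids=[-] asks=[#4:10@96 #1:2@97 #2:6@99 #3:5@101]
After op 5 [order #5] market_sell(qty=1): fills=none; bids=[-] asks=[#4:10@96 #1:2@97 #2:6@99 #3:5@101]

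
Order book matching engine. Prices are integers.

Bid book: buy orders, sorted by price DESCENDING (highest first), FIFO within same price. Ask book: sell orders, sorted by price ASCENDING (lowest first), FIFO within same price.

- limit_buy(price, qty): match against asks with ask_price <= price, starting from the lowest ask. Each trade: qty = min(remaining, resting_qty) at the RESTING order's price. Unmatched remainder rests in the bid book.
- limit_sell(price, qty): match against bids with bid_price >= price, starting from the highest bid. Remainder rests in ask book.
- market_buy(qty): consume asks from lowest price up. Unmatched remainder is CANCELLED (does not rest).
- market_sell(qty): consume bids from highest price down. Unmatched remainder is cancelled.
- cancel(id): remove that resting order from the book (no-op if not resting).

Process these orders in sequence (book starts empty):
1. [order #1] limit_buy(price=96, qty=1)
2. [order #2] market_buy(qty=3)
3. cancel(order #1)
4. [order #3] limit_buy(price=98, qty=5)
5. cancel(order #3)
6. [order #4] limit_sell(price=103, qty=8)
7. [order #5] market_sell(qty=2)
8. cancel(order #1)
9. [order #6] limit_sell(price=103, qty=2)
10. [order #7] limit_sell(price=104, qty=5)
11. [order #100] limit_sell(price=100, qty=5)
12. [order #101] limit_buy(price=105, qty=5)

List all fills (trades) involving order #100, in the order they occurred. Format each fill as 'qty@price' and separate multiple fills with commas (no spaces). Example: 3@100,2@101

Answer: 5@100

Derivation:
After op 1 [order #1] limit_buy(price=96, qty=1): fills=none; bids=[#1:1@96] asks=[-]
After op 2 [order #2] market_buy(qty=3): fills=none; bids=[#1:1@96] asks=[-]
After op 3 cancel(order #1): fills=none; bids=[-] asks=[-]
After op 4 [order #3] limit_buy(price=98, qty=5): fills=none; bids=[#3:5@98] asks=[-]
After op 5 cancel(order #3): fills=none; bids=[-] asks=[-]
After op 6 [order #4] limit_sell(price=103, qty=8): fills=none; bids=[-] asks=[#4:8@103]
After op 7 [order #5] market_sell(qty=2): fills=none; bids=[-] asks=[#4:8@103]
After op 8 cancel(order #1): fills=none; bids=[-] asks=[#4:8@103]
After op 9 [order #6] limit_sell(price=103, qty=2): fills=none; bids=[-] asks=[#4:8@103 #6:2@103]
After op 10 [order #7] limit_sell(price=104, qty=5): fills=none; bids=[-] asks=[#4:8@103 #6:2@103 #7:5@104]
After op 11 [order #100] limit_sell(price=100, qty=5): fills=none; bids=[-] asks=[#100:5@100 #4:8@103 #6:2@103 #7:5@104]
After op 12 [order #101] limit_buy(price=105, qty=5): fills=#101x#100:5@100; bids=[-] asks=[#4:8@103 #6:2@103 #7:5@104]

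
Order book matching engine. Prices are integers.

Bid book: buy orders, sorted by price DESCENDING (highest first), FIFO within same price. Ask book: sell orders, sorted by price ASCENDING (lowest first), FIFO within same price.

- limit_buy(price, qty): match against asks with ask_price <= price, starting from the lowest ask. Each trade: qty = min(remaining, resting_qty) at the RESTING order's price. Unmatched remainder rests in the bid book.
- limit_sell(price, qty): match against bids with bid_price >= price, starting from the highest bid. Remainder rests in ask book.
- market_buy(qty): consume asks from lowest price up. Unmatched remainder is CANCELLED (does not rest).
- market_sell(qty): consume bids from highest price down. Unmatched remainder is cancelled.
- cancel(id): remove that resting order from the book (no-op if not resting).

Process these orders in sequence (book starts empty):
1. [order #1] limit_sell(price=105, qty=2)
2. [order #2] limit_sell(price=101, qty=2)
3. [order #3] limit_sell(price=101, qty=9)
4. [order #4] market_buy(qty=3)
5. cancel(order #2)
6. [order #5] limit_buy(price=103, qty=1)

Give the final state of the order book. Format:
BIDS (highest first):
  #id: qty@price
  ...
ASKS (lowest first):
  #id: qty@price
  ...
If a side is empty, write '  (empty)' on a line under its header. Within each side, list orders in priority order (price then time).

After op 1 [order #1] limit_sell(price=105, qty=2): fills=none; bids=[-] asks=[#1:2@105]
After op 2 [order #2] limit_sell(price=101, qty=2): fills=none; bids=[-] asks=[#2:2@101 #1:2@105]
After op 3 [order #3] limit_sell(price=101, qty=9): fills=none; bids=[-] asks=[#2:2@101 #3:9@101 #1:2@105]
After op 4 [order #4] market_buy(qty=3): fills=#4x#2:2@101 #4x#3:1@101; bids=[-] asks=[#3:8@101 #1:2@105]
After op 5 cancel(order #2): fills=none; bids=[-] asks=[#3:8@101 #1:2@105]
After op 6 [order #5] limit_buy(price=103, qty=1): fills=#5x#3:1@101; bids=[-] asks=[#3:7@101 #1:2@105]

Answer: BIDS (highest first):
  (empty)
ASKS (lowest first):
  #3: 7@101
  #1: 2@105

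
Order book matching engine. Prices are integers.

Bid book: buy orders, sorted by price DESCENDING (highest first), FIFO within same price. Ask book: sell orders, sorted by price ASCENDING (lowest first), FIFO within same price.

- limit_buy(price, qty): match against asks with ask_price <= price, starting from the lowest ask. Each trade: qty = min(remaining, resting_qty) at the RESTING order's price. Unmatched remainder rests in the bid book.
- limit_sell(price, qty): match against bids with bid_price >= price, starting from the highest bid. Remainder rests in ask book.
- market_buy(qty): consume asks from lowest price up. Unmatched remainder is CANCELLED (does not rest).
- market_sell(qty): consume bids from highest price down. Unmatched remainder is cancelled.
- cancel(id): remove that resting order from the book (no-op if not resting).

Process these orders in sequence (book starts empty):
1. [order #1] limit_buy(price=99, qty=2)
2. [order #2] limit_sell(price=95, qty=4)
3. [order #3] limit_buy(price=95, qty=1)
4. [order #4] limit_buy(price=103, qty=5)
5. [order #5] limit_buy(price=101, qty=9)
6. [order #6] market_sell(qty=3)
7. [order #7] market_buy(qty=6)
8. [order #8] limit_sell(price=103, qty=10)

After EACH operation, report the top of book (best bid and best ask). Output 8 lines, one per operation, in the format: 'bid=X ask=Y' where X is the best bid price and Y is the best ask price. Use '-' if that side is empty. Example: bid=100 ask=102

After op 1 [order #1] limit_buy(price=99, qty=2): fills=none; bids=[#1:2@99] asks=[-]
After op 2 [order #2] limit_sell(price=95, qty=4): fills=#1x#2:2@99; bids=[-] asks=[#2:2@95]
After op 3 [order #3] limit_buy(price=95, qty=1): fills=#3x#2:1@95; bids=[-] asks=[#2:1@95]
After op 4 [order #4] limit_buy(price=103, qty=5): fills=#4x#2:1@95; bids=[#4:4@103] asks=[-]
After op 5 [order #5] limit_buy(price=101, qty=9): fills=none; bids=[#4:4@103 #5:9@101] asks=[-]
After op 6 [order #6] market_sell(qty=3): fills=#4x#6:3@103; bids=[#4:1@103 #5:9@101] asks=[-]
After op 7 [order #7] market_buy(qty=6): fills=none; bids=[#4:1@103 #5:9@101] asks=[-]
After op 8 [order #8] limit_sell(price=103, qty=10): fills=#4x#8:1@103; bids=[#5:9@101] asks=[#8:9@103]

Answer: bid=99 ask=-
bid=- ask=95
bid=- ask=95
bid=103 ask=-
bid=103 ask=-
bid=103 ask=-
bid=103 ask=-
bid=101 ask=103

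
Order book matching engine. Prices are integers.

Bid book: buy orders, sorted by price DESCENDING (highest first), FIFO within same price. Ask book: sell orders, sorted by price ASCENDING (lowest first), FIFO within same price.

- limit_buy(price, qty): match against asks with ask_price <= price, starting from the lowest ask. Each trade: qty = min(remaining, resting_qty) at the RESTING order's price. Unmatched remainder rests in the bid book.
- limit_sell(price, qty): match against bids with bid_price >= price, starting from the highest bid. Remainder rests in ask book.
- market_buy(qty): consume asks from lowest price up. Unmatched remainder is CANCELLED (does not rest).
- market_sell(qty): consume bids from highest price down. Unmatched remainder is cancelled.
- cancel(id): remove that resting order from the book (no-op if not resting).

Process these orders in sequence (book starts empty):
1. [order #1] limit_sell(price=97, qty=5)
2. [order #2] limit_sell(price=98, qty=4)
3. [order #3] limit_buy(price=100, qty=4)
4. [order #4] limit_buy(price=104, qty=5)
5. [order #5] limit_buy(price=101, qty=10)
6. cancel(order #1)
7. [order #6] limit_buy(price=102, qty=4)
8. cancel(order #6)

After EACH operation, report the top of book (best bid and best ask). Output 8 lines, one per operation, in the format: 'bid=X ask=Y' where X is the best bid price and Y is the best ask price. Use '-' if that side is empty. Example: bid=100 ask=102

Answer: bid=- ask=97
bid=- ask=97
bid=- ask=97
bid=- ask=-
bid=101 ask=-
bid=101 ask=-
bid=102 ask=-
bid=101 ask=-

Derivation:
After op 1 [order #1] limit_sell(price=97, qty=5): fills=none; bids=[-] asks=[#1:5@97]
After op 2 [order #2] limit_sell(price=98, qty=4): fills=none; bids=[-] asks=[#1:5@97 #2:4@98]
After op 3 [order #3] limit_buy(price=100, qty=4): fills=#3x#1:4@97; bids=[-] asks=[#1:1@97 #2:4@98]
After op 4 [order #4] limit_buy(price=104, qty=5): fills=#4x#1:1@97 #4x#2:4@98; bids=[-] asks=[-]
After op 5 [order #5] limit_buy(price=101, qty=10): fills=none; bids=[#5:10@101] asks=[-]
After op 6 cancel(order #1): fills=none; bids=[#5:10@101] asks=[-]
After op 7 [order #6] limit_buy(price=102, qty=4): fills=none; bids=[#6:4@102 #5:10@101] asks=[-]
After op 8 cancel(order #6): fills=none; bids=[#5:10@101] asks=[-]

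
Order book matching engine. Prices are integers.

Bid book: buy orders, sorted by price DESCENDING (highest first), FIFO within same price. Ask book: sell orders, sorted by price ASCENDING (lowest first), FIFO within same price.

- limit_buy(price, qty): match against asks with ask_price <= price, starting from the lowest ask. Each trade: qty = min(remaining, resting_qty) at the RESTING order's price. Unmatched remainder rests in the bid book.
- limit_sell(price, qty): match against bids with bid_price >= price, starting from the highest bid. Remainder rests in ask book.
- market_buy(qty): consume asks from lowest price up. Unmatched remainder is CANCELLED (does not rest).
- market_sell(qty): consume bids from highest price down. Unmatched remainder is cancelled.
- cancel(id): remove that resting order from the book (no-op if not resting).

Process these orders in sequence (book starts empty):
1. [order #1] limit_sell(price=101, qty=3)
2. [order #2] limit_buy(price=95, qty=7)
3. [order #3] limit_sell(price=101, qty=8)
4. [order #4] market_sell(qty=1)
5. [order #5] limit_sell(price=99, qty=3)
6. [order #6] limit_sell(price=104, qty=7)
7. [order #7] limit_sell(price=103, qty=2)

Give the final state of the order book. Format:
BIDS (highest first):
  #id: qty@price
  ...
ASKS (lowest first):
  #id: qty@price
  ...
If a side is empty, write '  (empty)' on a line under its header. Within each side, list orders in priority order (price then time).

After op 1 [order #1] limit_sell(price=101, qty=3): fills=none; bids=[-] asks=[#1:3@101]
After op 2 [order #2] limit_buy(price=95, qty=7): fills=none; bids=[#2:7@95] asks=[#1:3@101]
After op 3 [order #3] limit_sell(price=101, qty=8): fills=none; bids=[#2:7@95] asks=[#1:3@101 #3:8@101]
After op 4 [order #4] market_sell(qty=1): fills=#2x#4:1@95; bids=[#2:6@95] asks=[#1:3@101 #3:8@101]
After op 5 [order #5] limit_sell(price=99, qty=3): fills=none; bids=[#2:6@95] asks=[#5:3@99 #1:3@101 #3:8@101]
After op 6 [order #6] limit_sell(price=104, qty=7): fills=none; bids=[#2:6@95] asks=[#5:3@99 #1:3@101 #3:8@101 #6:7@104]
After op 7 [order #7] limit_sell(price=103, qty=2): fills=none; bids=[#2:6@95] asks=[#5:3@99 #1:3@101 #3:8@101 #7:2@103 #6:7@104]

Answer: BIDS (highest first):
  #2: 6@95
ASKS (lowest first):
  #5: 3@99
  #1: 3@101
  #3: 8@101
  #7: 2@103
  #6: 7@104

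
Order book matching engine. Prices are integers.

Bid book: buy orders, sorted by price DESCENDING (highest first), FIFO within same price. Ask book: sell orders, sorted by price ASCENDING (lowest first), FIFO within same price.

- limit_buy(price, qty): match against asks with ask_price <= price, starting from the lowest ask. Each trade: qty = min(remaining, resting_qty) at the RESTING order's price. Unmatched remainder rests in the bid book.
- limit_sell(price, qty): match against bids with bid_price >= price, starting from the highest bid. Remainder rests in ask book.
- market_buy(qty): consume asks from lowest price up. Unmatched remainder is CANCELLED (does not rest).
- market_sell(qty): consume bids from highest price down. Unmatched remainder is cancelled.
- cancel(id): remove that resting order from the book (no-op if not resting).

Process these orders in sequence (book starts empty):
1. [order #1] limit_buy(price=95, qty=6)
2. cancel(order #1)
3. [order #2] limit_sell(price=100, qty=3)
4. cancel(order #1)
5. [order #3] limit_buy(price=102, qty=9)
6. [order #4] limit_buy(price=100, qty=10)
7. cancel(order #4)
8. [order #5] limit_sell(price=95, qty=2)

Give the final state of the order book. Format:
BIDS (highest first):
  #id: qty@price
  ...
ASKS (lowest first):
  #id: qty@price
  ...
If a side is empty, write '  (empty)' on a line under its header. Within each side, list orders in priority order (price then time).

Answer: BIDS (highest first):
  #3: 4@102
ASKS (lowest first):
  (empty)

Derivation:
After op 1 [order #1] limit_buy(price=95, qty=6): fills=none; bids=[#1:6@95] asks=[-]
After op 2 cancel(order #1): fills=none; bids=[-] asks=[-]
After op 3 [order #2] limit_sell(price=100, qty=3): fills=none; bids=[-] asks=[#2:3@100]
After op 4 cancel(order #1): fills=none; bids=[-] asks=[#2:3@100]
After op 5 [order #3] limit_buy(price=102, qty=9): fills=#3x#2:3@100; bids=[#3:6@102] asks=[-]
After op 6 [order #4] limit_buy(price=100, qty=10): fills=none; bids=[#3:6@102 #4:10@100] asks=[-]
After op 7 cancel(order #4): fills=none; bids=[#3:6@102] asks=[-]
After op 8 [order #5] limit_sell(price=95, qty=2): fills=#3x#5:2@102; bids=[#3:4@102] asks=[-]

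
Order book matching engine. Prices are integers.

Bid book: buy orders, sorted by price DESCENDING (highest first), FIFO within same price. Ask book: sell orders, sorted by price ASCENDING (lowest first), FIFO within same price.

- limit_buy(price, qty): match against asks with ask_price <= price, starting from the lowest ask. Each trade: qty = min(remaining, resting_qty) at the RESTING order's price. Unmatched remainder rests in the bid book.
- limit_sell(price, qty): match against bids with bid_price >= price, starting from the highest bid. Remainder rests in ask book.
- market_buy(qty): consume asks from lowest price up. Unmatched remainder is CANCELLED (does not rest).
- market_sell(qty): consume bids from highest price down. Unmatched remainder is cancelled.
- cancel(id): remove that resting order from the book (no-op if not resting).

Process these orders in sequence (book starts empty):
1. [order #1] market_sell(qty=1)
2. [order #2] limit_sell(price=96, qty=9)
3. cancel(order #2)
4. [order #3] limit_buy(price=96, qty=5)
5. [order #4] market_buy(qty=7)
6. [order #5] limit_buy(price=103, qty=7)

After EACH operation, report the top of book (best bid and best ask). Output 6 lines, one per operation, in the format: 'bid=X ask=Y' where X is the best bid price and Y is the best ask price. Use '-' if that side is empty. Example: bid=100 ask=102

After op 1 [order #1] market_sell(qty=1): fills=none; bids=[-] asks=[-]
After op 2 [order #2] limit_sell(price=96, qty=9): fills=none; bids=[-] asks=[#2:9@96]
After op 3 cancel(order #2): fills=none; bids=[-] asks=[-]
After op 4 [order #3] limit_buy(price=96, qty=5): fills=none; bids=[#3:5@96] asks=[-]
After op 5 [order #4] market_buy(qty=7): fills=none; bids=[#3:5@96] asks=[-]
After op 6 [order #5] limit_buy(price=103, qty=7): fills=none; bids=[#5:7@103 #3:5@96] asks=[-]

Answer: bid=- ask=-
bid=- ask=96
bid=- ask=-
bid=96 ask=-
bid=96 ask=-
bid=103 ask=-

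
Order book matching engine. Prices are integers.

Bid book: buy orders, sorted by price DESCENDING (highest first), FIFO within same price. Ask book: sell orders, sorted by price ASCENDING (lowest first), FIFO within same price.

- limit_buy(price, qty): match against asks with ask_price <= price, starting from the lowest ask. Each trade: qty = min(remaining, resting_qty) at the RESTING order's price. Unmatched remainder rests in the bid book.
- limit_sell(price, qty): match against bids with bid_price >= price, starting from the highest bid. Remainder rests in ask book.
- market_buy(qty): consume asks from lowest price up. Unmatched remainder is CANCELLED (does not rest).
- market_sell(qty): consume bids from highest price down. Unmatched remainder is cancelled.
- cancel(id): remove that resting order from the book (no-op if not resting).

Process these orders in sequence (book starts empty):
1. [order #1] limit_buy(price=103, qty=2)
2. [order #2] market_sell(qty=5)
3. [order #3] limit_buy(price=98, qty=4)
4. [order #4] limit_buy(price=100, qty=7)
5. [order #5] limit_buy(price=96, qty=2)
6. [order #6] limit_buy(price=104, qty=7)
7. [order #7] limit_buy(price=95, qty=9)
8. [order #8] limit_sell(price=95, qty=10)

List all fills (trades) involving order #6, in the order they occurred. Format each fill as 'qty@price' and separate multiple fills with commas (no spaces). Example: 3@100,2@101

After op 1 [order #1] limit_buy(price=103, qty=2): fills=none; bids=[#1:2@103] asks=[-]
After op 2 [order #2] market_sell(qty=5): fills=#1x#2:2@103; bids=[-] asks=[-]
After op 3 [order #3] limit_buy(price=98, qty=4): fills=none; bids=[#3:4@98] asks=[-]
After op 4 [order #4] limit_buy(price=100, qty=7): fills=none; bids=[#4:7@100 #3:4@98] asks=[-]
After op 5 [order #5] limit_buy(price=96, qty=2): fills=none; bids=[#4:7@100 #3:4@98 #5:2@96] asks=[-]
After op 6 [order #6] limit_buy(price=104, qty=7): fills=none; bids=[#6:7@104 #4:7@100 #3:4@98 #5:2@96] asks=[-]
After op 7 [order #7] limit_buy(price=95, qty=9): fills=none; bids=[#6:7@104 #4:7@100 #3:4@98 #5:2@96 #7:9@95] asks=[-]
After op 8 [order #8] limit_sell(price=95, qty=10): fills=#6x#8:7@104 #4x#8:3@100; bids=[#4:4@100 #3:4@98 #5:2@96 #7:9@95] asks=[-]

Answer: 7@104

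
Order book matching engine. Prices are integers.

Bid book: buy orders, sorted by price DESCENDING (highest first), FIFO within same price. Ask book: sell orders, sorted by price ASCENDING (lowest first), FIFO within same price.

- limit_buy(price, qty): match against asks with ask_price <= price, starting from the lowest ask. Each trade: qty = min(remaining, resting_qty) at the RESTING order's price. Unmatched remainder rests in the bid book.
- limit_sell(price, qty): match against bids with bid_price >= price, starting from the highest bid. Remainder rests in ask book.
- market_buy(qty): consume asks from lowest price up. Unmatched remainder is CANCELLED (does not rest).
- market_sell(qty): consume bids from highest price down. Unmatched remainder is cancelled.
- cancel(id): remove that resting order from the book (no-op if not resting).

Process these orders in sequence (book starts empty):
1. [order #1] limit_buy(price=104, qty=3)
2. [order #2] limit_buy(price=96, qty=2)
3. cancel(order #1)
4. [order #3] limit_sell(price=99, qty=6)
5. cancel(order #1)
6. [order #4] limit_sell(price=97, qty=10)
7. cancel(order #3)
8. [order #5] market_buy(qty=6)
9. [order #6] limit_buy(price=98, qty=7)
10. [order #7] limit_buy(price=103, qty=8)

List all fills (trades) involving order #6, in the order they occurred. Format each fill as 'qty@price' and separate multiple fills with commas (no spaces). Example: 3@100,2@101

Answer: 4@97

Derivation:
After op 1 [order #1] limit_buy(price=104, qty=3): fills=none; bids=[#1:3@104] asks=[-]
After op 2 [order #2] limit_buy(price=96, qty=2): fills=none; bids=[#1:3@104 #2:2@96] asks=[-]
After op 3 cancel(order #1): fills=none; bids=[#2:2@96] asks=[-]
After op 4 [order #3] limit_sell(price=99, qty=6): fills=none; bids=[#2:2@96] asks=[#3:6@99]
After op 5 cancel(order #1): fills=none; bids=[#2:2@96] asks=[#3:6@99]
After op 6 [order #4] limit_sell(price=97, qty=10): fills=none; bids=[#2:2@96] asks=[#4:10@97 #3:6@99]
After op 7 cancel(order #3): fills=none; bids=[#2:2@96] asks=[#4:10@97]
After op 8 [order #5] market_buy(qty=6): fills=#5x#4:6@97; bids=[#2:2@96] asks=[#4:4@97]
After op 9 [order #6] limit_buy(price=98, qty=7): fills=#6x#4:4@97; bids=[#6:3@98 #2:2@96] asks=[-]
After op 10 [order #7] limit_buy(price=103, qty=8): fills=none; bids=[#7:8@103 #6:3@98 #2:2@96] asks=[-]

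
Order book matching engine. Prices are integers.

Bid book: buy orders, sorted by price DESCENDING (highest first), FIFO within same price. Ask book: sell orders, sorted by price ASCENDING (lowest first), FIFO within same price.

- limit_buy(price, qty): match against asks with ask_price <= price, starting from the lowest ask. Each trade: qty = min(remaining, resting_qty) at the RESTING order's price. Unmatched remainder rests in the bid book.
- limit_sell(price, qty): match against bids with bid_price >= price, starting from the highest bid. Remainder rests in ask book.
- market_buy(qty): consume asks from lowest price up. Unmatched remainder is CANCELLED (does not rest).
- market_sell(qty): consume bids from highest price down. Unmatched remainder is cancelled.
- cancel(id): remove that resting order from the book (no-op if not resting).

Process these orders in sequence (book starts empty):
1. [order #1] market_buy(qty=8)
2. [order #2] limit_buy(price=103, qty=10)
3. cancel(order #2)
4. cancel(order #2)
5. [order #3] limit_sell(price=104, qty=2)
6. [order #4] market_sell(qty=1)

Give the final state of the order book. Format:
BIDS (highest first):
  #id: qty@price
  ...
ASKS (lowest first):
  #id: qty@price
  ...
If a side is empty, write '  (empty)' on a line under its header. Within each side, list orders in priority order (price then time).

After op 1 [order #1] market_buy(qty=8): fills=none; bids=[-] asks=[-]
After op 2 [order #2] limit_buy(price=103, qty=10): fills=none; bids=[#2:10@103] asks=[-]
After op 3 cancel(order #2): fills=none; bids=[-] asks=[-]
After op 4 cancel(order #2): fills=none; bids=[-] asks=[-]
After op 5 [order #3] limit_sell(price=104, qty=2): fills=none; bids=[-] asks=[#3:2@104]
After op 6 [order #4] market_sell(qty=1): fills=none; bids=[-] asks=[#3:2@104]

Answer: BIDS (highest first):
  (empty)
ASKS (lowest first):
  #3: 2@104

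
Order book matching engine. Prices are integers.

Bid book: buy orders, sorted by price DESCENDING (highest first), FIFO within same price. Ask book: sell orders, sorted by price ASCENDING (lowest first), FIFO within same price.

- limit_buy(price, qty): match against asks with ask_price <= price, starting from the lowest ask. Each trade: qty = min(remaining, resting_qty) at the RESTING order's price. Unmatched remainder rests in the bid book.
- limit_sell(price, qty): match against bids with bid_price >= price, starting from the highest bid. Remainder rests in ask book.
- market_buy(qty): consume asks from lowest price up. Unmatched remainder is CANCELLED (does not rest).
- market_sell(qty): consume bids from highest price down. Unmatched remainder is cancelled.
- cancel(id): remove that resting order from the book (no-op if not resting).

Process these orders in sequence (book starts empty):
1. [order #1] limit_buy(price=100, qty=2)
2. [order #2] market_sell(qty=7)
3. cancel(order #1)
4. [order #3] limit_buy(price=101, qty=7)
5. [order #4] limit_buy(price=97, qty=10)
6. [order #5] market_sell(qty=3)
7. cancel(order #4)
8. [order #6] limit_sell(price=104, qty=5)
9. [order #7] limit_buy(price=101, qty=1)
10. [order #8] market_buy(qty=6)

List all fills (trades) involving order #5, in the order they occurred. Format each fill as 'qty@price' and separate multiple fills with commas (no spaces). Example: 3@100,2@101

After op 1 [order #1] limit_buy(price=100, qty=2): fills=none; bids=[#1:2@100] asks=[-]
After op 2 [order #2] market_sell(qty=7): fills=#1x#2:2@100; bids=[-] asks=[-]
After op 3 cancel(order #1): fills=none; bids=[-] asks=[-]
After op 4 [order #3] limit_buy(price=101, qty=7): fills=none; bids=[#3:7@101] asks=[-]
After op 5 [order #4] limit_buy(price=97, qty=10): fills=none; bids=[#3:7@101 #4:10@97] asks=[-]
After op 6 [order #5] market_sell(qty=3): fills=#3x#5:3@101; bids=[#3:4@101 #4:10@97] asks=[-]
After op 7 cancel(order #4): fills=none; bids=[#3:4@101] asks=[-]
After op 8 [order #6] limit_sell(price=104, qty=5): fills=none; bids=[#3:4@101] asks=[#6:5@104]
After op 9 [order #7] limit_buy(price=101, qty=1): fills=none; bids=[#3:4@101 #7:1@101] asks=[#6:5@104]
After op 10 [order #8] market_buy(qty=6): fills=#8x#6:5@104; bids=[#3:4@101 #7:1@101] asks=[-]

Answer: 3@101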